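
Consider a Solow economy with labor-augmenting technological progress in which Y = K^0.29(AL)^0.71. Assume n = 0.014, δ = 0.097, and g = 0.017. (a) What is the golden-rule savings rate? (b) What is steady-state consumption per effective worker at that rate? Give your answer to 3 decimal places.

(a) s_gold = 0.290; (b) c_gold ≈ 0.992

Break-even investment rate: n + g + δ = 0.014 + 0.017 + 0.097 = 0.128.
For Cobb-Douglas, s_gold equals capital's share: s_gold = 0.29.
At the golden rule the marginal product of capital equals n+g+δ: 0.29·k^(0.29−1) = 0.128. Solving, k_gold = (0.29/0.128)^(1/0.71) ≈ 3.1642.
y_gold = 3.1642^0.29 ≈ 1.3966; c_gold = (1−0.29)·y_gold ≈ 0.9916.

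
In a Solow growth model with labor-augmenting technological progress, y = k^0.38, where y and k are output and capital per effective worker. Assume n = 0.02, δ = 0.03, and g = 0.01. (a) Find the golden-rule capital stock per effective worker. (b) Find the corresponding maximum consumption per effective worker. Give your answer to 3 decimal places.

Capital per effective worker breaks even when investment replaces (n + g + δ)·k; here n + g + δ = 0.06.
Setting f'(k) = n+g+δ gives 0.38·k^(0.38−1) = 0.06, hence k_gold = (0.38/0.06)^(1/0.62) ≈ 19.6316.
y_gold = 19.6316^0.38 ≈ 3.0997; c_gold = y_gold − 0.06·k_gold ≈ 1.9218.

(a) k_gold ≈ 19.632; (b) c_gold ≈ 1.922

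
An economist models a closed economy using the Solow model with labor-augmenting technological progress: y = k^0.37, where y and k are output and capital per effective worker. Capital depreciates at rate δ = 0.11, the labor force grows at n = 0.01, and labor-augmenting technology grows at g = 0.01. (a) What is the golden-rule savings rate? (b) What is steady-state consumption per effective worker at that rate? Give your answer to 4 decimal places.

The effective depreciation rate is n + g + δ = 0.01 + 0.01 + 0.11 = 0.13.
For Cobb-Douglas, s_gold equals capital's share: s_gold = 0.37.
At the golden rule the marginal product of capital equals n+g+δ: 0.37·k^(0.37−1) = 0.13. Solving, k_gold = (0.37/0.13)^(1/0.63) ≈ 5.2607.
y_gold = 5.2607^0.37 ≈ 1.8484; c_gold = (1−0.37)·y_gold ≈ 1.1645.

(a) s_gold = 0.3700; (b) c_gold ≈ 1.1645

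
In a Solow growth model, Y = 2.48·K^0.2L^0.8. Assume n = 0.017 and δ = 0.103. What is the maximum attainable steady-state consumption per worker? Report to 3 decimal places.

The effective depreciation rate is n + δ = 0.017 + 0.103 = 0.12.
At the golden rule the marginal product of capital equals n+δ: 0.2·2.48·k^(0.2−1) = 0.12. Solving, k_gold = (0.2·2.48/0.12)^(1/0.8) ≈ 5.8935.
y_gold = 2.48·5.8935^0.2 ≈ 3.5361.
c_gold = y_gold − (n+δ)·k_gold = 3.5361 − 0.12·5.8935 ≈ 2.8289.

c_gold ≈ 2.829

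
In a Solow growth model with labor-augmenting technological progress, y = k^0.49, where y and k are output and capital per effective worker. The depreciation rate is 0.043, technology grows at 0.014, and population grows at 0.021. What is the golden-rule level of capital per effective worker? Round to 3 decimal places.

k_gold ≈ 36.720

Break-even investment rate: n + g + δ = 0.021 + 0.014 + 0.043 = 0.078.
Maximizing c = f(k) − (n+g+δ)·k gives f'(k) = n+g+δ, i.e. 0.49·k^(0.49−1) = 0.078, so k_gold = (0.49/0.078)^(1/0.51) ≈ 36.7202.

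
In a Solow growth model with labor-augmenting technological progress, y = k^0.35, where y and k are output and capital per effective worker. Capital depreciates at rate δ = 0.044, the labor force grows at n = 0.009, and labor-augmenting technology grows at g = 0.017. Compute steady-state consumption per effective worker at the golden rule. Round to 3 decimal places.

c_gold ≈ 1.546

n + g + δ = 0.009 + 0.017 + 0.044 = 0.07.
Maximizing c = f(k) − (n+g+δ)·k gives f'(k) = n+g+δ, i.e. 0.35·k^(0.35−1) = 0.07, so k_gold = (0.35/0.07)^(1/0.65) ≈ 11.8943.
y_gold = 11.8943^0.35 ≈ 2.3789.
c_gold = y_gold − (n+g+δ)·k_gold = 2.3789 − 0.07·11.8943 ≈ 1.5463.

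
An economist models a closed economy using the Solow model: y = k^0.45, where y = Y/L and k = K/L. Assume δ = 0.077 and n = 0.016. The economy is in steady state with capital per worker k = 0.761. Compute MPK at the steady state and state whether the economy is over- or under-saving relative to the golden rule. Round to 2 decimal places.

n + δ = 0.016 + 0.077 = 0.093.
MPK = 0.45·k^(0.45−1) = 0.45·0.761^(-0.55) ≈ 0.5229.
MPK > 0.093, so the economy is dynamically efficient (under-saving).

under-saving; MPK ≈ 0.52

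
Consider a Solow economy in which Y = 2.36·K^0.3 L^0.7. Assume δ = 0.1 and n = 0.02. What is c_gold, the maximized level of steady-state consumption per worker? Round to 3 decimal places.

c_gold ≈ 3.535

n + δ = 0.02 + 0.1 = 0.12.
Maximizing c = f(k) − (n+δ)·k gives f'(k) = n+δ, i.e. 0.3·2.36·k^(0.3−1) = 0.12, so k_gold = (0.3·2.36/0.12)^(1/0.7) ≈ 12.6246.
y_gold = 2.36·12.6246^0.3 ≈ 5.0498.
c_gold = y_gold − (n+δ)·k_gold = 5.0498 − 0.12·12.6246 ≈ 3.5349.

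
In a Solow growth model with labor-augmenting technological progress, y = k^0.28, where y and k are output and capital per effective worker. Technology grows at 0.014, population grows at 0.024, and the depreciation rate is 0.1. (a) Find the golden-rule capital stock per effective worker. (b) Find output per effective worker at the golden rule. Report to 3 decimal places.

(a) k_gold ≈ 2.672; (b) y_gold ≈ 1.317

The effective depreciation rate is n + g + δ = 0.024 + 0.014 + 0.1 = 0.138.
Setting f'(k) = n+g+δ gives 0.28·k^(0.28−1) = 0.138, hence k_gold = (0.28/0.138)^(1/0.72) ≈ 2.6716.
y_gold = 2.6716^0.28 ≈ 1.3167.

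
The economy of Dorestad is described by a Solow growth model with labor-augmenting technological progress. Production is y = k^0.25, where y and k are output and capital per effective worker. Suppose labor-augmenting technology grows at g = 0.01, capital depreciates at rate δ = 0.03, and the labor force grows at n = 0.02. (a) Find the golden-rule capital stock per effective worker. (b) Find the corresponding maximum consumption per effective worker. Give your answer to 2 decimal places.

(a) k_gold ≈ 6.70; (b) c_gold ≈ 1.21

Break-even investment rate: n + g + δ = 0.02 + 0.01 + 0.03 = 0.06.
Setting f'(k) = n+g+δ gives 0.25·k^(0.25−1) = 0.06, hence k_gold = (0.25/0.06)^(1/0.75) ≈ 6.7048.
y_gold = 6.7048^0.25 ≈ 1.6091; c_gold = y_gold − 0.06·k_gold ≈ 1.2069.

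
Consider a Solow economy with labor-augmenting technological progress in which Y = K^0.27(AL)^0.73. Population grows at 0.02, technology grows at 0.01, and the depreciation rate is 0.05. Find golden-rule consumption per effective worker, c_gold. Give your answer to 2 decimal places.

Break-even investment rate: n + g + δ = 0.02 + 0.01 + 0.05 = 0.08.
Maximizing c = f(k) − (n+g+δ)·k gives f'(k) = n+g+δ, i.e. 0.27·k^(0.27−1) = 0.08, so k_gold = (0.27/0.08)^(1/0.73) ≈ 5.2925.
y_gold = 5.2925^0.27 ≈ 1.5682.
c_gold = y_gold − (n+g+δ)·k_gold = 1.5682 − 0.08·5.2925 ≈ 1.1448.

c_gold ≈ 1.14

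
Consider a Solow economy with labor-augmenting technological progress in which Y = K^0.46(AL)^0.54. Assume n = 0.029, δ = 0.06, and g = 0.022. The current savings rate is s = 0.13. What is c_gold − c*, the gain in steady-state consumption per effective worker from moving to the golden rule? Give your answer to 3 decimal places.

Δc ≈ 0.817

Capital per effective worker breaks even when investment replaces (n + g + δ)·k; here n + g + δ = 0.111.
Current steady state (s = 0.13): k* = (0.13/0.111)^(1/0.54) ≈ 1.3399, y* = 1.3399^0.46 ≈ 1.1441, c* = (1−0.13)·1.1441 ≈ 0.9953.
Setting f'(k) = n+g+δ gives 0.46·k^(0.46−1) = 0.111, hence k_gold = (0.46/0.111)^(1/0.54) ≈ 13.9123.
y_gold = 13.9123^0.46 ≈ 3.3571, c_gold = y_gold − 0.111·k_gold ≈ 1.8128.
Gain: Δc = 1.8128 − 0.9953 ≈ 0.8175.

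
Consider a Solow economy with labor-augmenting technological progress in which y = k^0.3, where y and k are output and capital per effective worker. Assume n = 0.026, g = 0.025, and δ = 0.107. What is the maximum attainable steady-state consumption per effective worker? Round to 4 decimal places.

c_gold ≈ 0.9214

Break-even investment rate: n + g + δ = 0.026 + 0.025 + 0.107 = 0.158.
At the golden rule the marginal product of capital equals n+g+δ: 0.3·k^(0.3−1) = 0.158. Solving, k_gold = (0.3/0.158)^(1/0.7) ≈ 2.4992.
y_gold = 2.4992^0.3 ≈ 1.3163.
c_gold = y_gold − (n+g+δ)·k_gold = 1.3163 − 0.158·2.4992 ≈ 0.9214.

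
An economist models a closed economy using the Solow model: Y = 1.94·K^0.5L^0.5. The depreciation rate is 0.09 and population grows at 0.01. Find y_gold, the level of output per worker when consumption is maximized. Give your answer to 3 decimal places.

n + δ = 0.01 + 0.09 = 0.1.
Golden rule sets MPK = n+δ: 0.5·1.94·k^(0.5−1) = 0.1, so k_gold = (0.5·1.94/0.1)^(1/0.5) ≈ 94.0900.
Output: y_gold = 1.94·k_gold^0.5 = 1.94·94.0900^0.5 ≈ 18.8180.

y_gold ≈ 18.818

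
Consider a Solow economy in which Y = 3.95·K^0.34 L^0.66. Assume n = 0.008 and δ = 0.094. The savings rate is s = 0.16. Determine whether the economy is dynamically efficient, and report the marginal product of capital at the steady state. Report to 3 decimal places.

dynamically efficient; MPK ≈ 0.217

n + δ = 0.008 + 0.094 = 0.102.
Steady-state k*: s·A·k^0.34 = 0.102·k gives k* = (0.16·3.95/0.102)^(1/0.66) ≈ 15.8554.
MPK = 0.34·3.95·15.8554^(-0.66) ≈ 0.2168.
MPK > n+δ = 0.102, so the economy is dynamically efficient (under-saving).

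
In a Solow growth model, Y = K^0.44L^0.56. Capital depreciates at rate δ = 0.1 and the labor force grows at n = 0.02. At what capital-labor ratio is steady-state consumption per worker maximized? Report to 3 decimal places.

k_gold ≈ 10.177

n + δ = 0.02 + 0.1 = 0.12.
Setting f'(k) = n+δ gives 0.44·k^(0.44−1) = 0.12, hence k_gold = (0.44/0.12)^(1/0.56) ≈ 10.1772.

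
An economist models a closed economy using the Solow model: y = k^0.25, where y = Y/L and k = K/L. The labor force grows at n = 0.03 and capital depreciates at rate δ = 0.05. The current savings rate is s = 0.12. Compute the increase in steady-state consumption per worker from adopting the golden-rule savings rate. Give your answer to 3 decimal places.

Break-even investment rate: n + δ = 0.03 + 0.05 = 0.08.
Current steady state (s = 0.12): k* = (0.12/0.08)^(1/0.75) ≈ 1.7171, y* = 1.7171^0.25 ≈ 1.1447, c* = (1−0.12)·1.1447 ≈ 1.0073.
At the golden rule the marginal product of capital equals n+δ: 0.25·k^(0.25−1) = 0.08. Solving, k_gold = (0.25/0.08)^(1/0.75) ≈ 4.5688.
y_gold = 4.5688^0.25 ≈ 1.4620, c_gold = y_gold − 0.08·k_gold ≈ 1.0965.
Gain: Δc = 1.0965 − 1.0073 ≈ 0.0892.

Δc ≈ 0.089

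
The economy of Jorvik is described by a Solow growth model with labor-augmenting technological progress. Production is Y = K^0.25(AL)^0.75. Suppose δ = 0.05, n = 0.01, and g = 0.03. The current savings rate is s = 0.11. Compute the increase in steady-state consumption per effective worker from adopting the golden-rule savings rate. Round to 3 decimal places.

Δc ≈ 0.103

The effective depreciation rate is n + g + δ = 0.01 + 0.03 + 0.05 = 0.09.
Current steady state (s = 0.11): k* = (0.11/0.09)^(1/0.75) ≈ 1.3068, y* = 1.3068^0.25 ≈ 1.0692, c* = (1−0.11)·1.0692 ≈ 0.9516.
Setting f'(k) = n+g+δ gives 0.25·k^(0.25−1) = 0.09, hence k_gold = (0.25/0.09)^(1/0.75) ≈ 3.9048.
y_gold = 3.9048^0.25 ≈ 1.4057, c_gold = y_gold − 0.09·k_gold ≈ 1.0543.
Gain: Δc = 1.0543 − 0.9516 ≈ 0.1027.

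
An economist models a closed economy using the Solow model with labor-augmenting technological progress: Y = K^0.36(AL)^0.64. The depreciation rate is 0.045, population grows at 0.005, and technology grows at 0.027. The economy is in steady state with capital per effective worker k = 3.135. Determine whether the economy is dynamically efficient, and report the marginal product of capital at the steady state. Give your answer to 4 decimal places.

dynamically efficient; MPK ≈ 0.1733

The effective depreciation rate is n + g + δ = 0.005 + 0.027 + 0.045 = 0.077.
MPK = 0.36·k^(0.36−1) = 0.36·3.135^(-0.64) ≈ 0.1733.
MPK > 0.077, so the economy is dynamically efficient (under-saving).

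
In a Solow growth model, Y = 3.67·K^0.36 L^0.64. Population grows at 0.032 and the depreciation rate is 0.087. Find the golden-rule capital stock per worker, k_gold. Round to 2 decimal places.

The effective depreciation rate is n + δ = 0.032 + 0.087 = 0.119.
Golden rule sets MPK = n+δ: 0.36·3.67·k^(0.36−1) = 0.119, so k_gold = (0.36·3.67/0.119)^(1/0.64) ≈ 43.0003.

k_gold ≈ 43.00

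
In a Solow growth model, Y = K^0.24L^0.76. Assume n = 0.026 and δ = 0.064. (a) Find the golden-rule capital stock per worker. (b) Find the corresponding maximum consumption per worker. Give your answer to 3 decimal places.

Capital per worker breaks even when investment replaces (n + δ)·k; here n + δ = 0.09.
Maximizing c = f(k) − (n+δ)·k gives f'(k) = n+δ, i.e. 0.24·k^(0.24−1) = 0.09, so k_gold = (0.24/0.09)^(1/0.76) ≈ 3.6348.
y_gold = 3.6348^0.24 ≈ 1.3631; c_gold = y_gold − 0.09·k_gold ≈ 1.0359.

(a) k_gold ≈ 3.635; (b) c_gold ≈ 1.036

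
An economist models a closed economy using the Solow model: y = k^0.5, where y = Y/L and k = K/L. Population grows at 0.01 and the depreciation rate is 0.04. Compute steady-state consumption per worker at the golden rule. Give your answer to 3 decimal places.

n + δ = 0.01 + 0.04 = 0.05.
Setting f'(k) = n+δ gives 0.5·k^(0.5−1) = 0.05, hence k_gold = (0.5/0.05)^(1/0.5) ≈ 100.0000.
y_gold = 100.0000^0.5 ≈ 10.0000.
c_gold = y_gold − (n+δ)·k_gold = 10.0000 − 0.05·100.0000 ≈ 5.0000.

c_gold ≈ 5.000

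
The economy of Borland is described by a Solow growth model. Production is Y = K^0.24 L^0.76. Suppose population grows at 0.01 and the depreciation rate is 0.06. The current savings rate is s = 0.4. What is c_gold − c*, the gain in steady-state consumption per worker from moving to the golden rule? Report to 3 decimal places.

Capital per worker breaks even when investment replaces (n + δ)·k; here n + δ = 0.07.
Current steady state (s = 0.4): k* = (0.4/0.07)^(1/0.76) ≈ 9.9084, y* = 9.9084^0.24 ≈ 1.7340, c* = (1−0.4)·1.7340 ≈ 1.0404.
Golden rule sets MPK = n+δ: 0.24·k^(0.24−1) = 0.07, so k_gold = (0.24/0.07)^(1/0.76) ≈ 5.0594.
y_gold = 5.0594^0.24 ≈ 1.4756, c_gold = y_gold − 0.07·k_gold ≈ 1.1215.
Gain: Δc = 1.1215 − 1.0404 ≈ 0.0811.

Δc ≈ 0.081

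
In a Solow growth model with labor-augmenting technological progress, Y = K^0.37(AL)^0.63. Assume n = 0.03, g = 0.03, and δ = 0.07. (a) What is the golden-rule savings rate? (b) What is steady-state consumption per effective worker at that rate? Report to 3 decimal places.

Capital per effective worker breaks even when investment replaces (n + g + δ)·k; here n + g + δ = 0.13.
For Cobb-Douglas, s_gold equals capital's share: s_gold = 0.37.
Setting f'(k) = n+g+δ gives 0.37·k^(0.37−1) = 0.13, hence k_gold = (0.37/0.13)^(1/0.63) ≈ 5.2607.
y_gold = 5.2607^0.37 ≈ 1.8484; c_gold = (1−0.37)·y_gold ≈ 1.1645.

(a) s_gold = 0.370; (b) c_gold ≈ 1.164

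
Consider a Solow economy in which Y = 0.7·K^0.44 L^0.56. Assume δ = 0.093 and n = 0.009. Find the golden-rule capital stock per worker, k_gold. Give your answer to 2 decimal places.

Capital per worker breaks even when investment replaces (n + δ)·k; here n + δ = 0.102.
Maximizing c = f(k) − (n+δ)·k gives f'(k) = n+δ, i.e. 0.44·0.7·k^(0.44−1) = 0.102, so k_gold = (0.44·0.7/0.102)^(1/0.56) ≈ 7.1954.

k_gold ≈ 7.20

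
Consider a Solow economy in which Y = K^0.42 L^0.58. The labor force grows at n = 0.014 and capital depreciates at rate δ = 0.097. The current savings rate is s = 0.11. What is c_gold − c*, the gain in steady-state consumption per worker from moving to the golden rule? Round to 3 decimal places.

The effective depreciation rate is n + δ = 0.014 + 0.097 = 0.111.
Current steady state (s = 0.11): k* = (0.11/0.111)^(1/0.58) ≈ 0.9845, y* = 0.9845^0.42 ≈ 0.9935, c* = (1−0.11)·0.9935 ≈ 0.8842.
At the golden rule the marginal product of capital equals n+δ: 0.42·k^(0.42−1) = 0.111. Solving, k_gold = (0.42/0.111)^(1/0.58) ≈ 9.9180.
y_gold = 9.9180^0.42 ≈ 2.6212, c_gold = y_gold − 0.111·k_gold ≈ 1.5203.
Gain: Δc = 1.5203 − 0.8842 ≈ 0.6361.

Δc ≈ 0.636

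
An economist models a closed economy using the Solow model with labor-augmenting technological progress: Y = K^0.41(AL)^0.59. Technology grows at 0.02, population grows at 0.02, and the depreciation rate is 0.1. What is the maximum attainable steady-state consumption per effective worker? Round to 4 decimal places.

c_gold ≈ 1.2449

Capital per effective worker breaks even when investment replaces (n + g + δ)·k; here n + g + δ = 0.14.
Maximizing c = f(k) − (n+g+δ)·k gives f'(k) = n+g+δ, i.e. 0.41·k^(0.41−1) = 0.14, so k_gold = (0.41/0.14)^(1/0.59) ≈ 6.1793.
y_gold = 6.1793^0.41 ≈ 2.1100.
c_gold = y_gold − (n+g+δ)·k_gold = 2.1100 − 0.14·6.1793 ≈ 1.2449.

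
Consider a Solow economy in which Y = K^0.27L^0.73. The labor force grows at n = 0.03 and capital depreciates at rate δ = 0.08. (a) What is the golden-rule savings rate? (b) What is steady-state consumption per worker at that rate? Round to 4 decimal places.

(a) s_gold = 0.2700; (b) c_gold ≈ 1.0176

n + δ = 0.03 + 0.08 = 0.11.
For Cobb-Douglas, s_gold equals capital's share: s_gold = 0.27.
Setting f'(k) = n+δ gives 0.27·k^(0.27−1) = 0.11, hence k_gold = (0.27/0.11)^(1/0.73) ≈ 3.4214.
y_gold = 3.4214^0.27 ≈ 1.3939; c_gold = (1−0.27)·y_gold ≈ 1.0176.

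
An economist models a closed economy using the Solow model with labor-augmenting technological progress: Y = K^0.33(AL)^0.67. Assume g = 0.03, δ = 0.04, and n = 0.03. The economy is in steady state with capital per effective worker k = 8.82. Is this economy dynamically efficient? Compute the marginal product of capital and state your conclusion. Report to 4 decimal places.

The effective depreciation rate is n + g + δ = 0.03 + 0.03 + 0.04 = 0.1.
MPK = 0.33·k^(0.33−1) = 0.33·8.82^(-0.67) ≈ 0.0767.
MPK < 0.1, so the economy is dynamically inefficient (over-saving).

dynamically inefficient; MPK ≈ 0.0767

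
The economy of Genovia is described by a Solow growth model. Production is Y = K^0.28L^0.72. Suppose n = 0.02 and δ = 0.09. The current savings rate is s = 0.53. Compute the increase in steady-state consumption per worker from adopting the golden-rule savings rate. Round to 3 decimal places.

Δc ≈ 0.169

Break-even investment rate: n + δ = 0.02 + 0.09 = 0.11.
Current steady state (s = 0.53): k* = (0.53/0.11)^(1/0.72) ≈ 8.8807, y* = 8.8807^0.28 ≈ 1.8432, c* = (1−0.53)·1.8432 ≈ 0.8663.
Setting f'(k) = n+δ gives 0.28·k^(0.28−1) = 0.11, hence k_gold = (0.28/0.11)^(1/0.72) ≈ 3.6607.
y_gold = 3.6607^0.28 ≈ 1.4381, c_gold = y_gold − 0.11·k_gold ≈ 1.0355.
Gain: Δc = 1.0355 − 0.8663 ≈ 0.1692.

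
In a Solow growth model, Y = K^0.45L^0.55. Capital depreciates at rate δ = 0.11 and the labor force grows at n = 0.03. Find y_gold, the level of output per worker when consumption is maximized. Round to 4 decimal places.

Capital per worker breaks even when investment replaces (n + δ)·k; here n + δ = 0.14.
Maximizing c = f(k) − (n+δ)·k gives f'(k) = n+δ, i.e. 0.45·k^(0.45−1) = 0.14, so k_gold = (0.45/0.14)^(1/0.55) ≈ 8.3555.
Output: y_gold = k_gold^0.45 = 8.3555^0.45 ≈ 2.5995.

y_gold ≈ 2.5995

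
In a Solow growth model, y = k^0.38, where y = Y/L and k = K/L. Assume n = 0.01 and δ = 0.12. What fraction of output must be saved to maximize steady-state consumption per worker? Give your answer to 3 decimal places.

Break-even investment rate: n + δ = 0.01 + 0.12 = 0.13.
At the golden rule MPK = n+δ, and in any Cobb-Douglas steady state s = (n+δ)·k/y = MPK·k/y = capital's share 0.38.

s_gold = 0.380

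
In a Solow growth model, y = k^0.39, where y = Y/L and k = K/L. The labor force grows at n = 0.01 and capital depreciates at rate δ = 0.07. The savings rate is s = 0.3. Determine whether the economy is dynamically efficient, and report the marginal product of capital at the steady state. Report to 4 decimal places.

dynamically efficient; MPK ≈ 0.1040

n + δ = 0.01 + 0.07 = 0.08.
Steady-state k*: s·k^0.39 = 0.08·k gives k* = (0.3/0.08)^(1/0.61) ≈ 8.7304.
MPK = 0.39·8.7304^(-0.61) ≈ 0.1040.
MPK > n+δ = 0.08, so the economy is dynamically efficient (under-saving).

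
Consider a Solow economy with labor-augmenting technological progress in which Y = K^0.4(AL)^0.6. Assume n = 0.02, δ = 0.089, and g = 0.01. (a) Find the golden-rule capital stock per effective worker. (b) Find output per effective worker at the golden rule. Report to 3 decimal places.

The effective depreciation rate is n + g + δ = 0.02 + 0.01 + 0.089 = 0.119.
Golden rule sets MPK = n+g+δ: 0.4·k^(0.4−1) = 0.119, so k_gold = (0.4/0.119)^(1/0.6) ≈ 7.5426.
y_gold = 7.5426^0.4 ≈ 2.2439.

(a) k_gold ≈ 7.543; (b) y_gold ≈ 2.244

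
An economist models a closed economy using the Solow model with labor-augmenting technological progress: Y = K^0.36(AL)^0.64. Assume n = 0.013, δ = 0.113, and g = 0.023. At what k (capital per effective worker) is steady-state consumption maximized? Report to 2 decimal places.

n + g + δ = 0.013 + 0.023 + 0.113 = 0.149.
At the golden rule the marginal product of capital equals n+g+δ: 0.36·k^(0.36−1) = 0.149. Solving, k_gold = (0.36/0.149)^(1/0.64) ≈ 3.9684.

k_gold ≈ 3.97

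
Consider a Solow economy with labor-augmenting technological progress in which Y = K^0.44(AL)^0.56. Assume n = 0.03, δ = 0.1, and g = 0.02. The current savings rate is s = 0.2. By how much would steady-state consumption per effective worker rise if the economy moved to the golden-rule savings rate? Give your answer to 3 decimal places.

n + g + δ = 0.03 + 0.02 + 0.1 = 0.15.
Current steady state (s = 0.2): k* = (0.2/0.15)^(1/0.56) ≈ 1.6715, y* = 1.6715^0.44 ≈ 1.2536, c* = (1−0.2)·1.2536 ≈ 1.0029.
At the golden rule the marginal product of capital equals n+g+δ: 0.44·k^(0.44−1) = 0.15. Solving, k_gold = (0.44/0.15)^(1/0.56) ≈ 6.8324.
y_gold = 6.8324^0.44 ≈ 2.3292, c_gold = y_gold − 0.15·k_gold ≈ 1.3044.
Gain: Δc = 1.3044 − 1.0029 ≈ 0.3015.

Δc ≈ 0.301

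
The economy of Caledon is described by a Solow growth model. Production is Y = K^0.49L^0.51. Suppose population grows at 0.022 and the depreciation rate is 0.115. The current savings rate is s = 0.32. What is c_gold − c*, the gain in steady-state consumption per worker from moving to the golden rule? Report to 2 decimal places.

Δc ≈ 0.20

The effective depreciation rate is n + δ = 0.022 + 0.115 = 0.137.
Current steady state (s = 0.32): k* = (0.32/0.137)^(1/0.51) ≈ 5.2773, y* = 5.2773^0.49 ≈ 2.2593, c* = (1−0.32)·2.2593 ≈ 1.5363.
Golden rule sets MPK = n+δ: 0.49·k^(0.49−1) = 0.137, so k_gold = (0.49/0.137)^(1/0.51) ≈ 12.1688.
y_gold = 12.1688^0.49 ≈ 3.4023, c_gold = y_gold − 0.137·k_gold ≈ 1.7352.
Gain: Δc = 1.7352 − 1.5363 ≈ 0.1988.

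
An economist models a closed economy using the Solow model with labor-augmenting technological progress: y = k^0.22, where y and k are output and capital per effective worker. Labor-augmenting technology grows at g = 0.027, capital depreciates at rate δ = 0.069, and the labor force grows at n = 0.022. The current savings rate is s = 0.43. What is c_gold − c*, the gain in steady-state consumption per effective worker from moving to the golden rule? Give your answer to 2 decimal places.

Break-even investment rate: n + g + δ = 0.022 + 0.027 + 0.069 = 0.118.
Current steady state (s = 0.43): k* = (0.43/0.118)^(1/0.78) ≈ 5.2479, y* = 5.2479^0.22 ≈ 1.4401, c* = (1−0.43)·1.4401 ≈ 0.8209.
Golden rule sets MPK = n+g+δ: 0.22·k^(0.22−1) = 0.118, so k_gold = (0.22/0.118)^(1/0.78) ≈ 2.2225.
y_gold = 2.2225^0.22 ≈ 1.1921, c_gold = y_gold − 0.118·k_gold ≈ 0.9298.
Gain: Δc = 0.9298 − 0.8209 ≈ 0.1090.

Δc ≈ 0.11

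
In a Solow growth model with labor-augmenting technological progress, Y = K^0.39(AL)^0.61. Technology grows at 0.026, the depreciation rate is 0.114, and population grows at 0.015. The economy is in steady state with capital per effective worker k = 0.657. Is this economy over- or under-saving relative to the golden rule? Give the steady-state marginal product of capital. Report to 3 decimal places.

n + g + δ = 0.015 + 0.026 + 0.114 = 0.155.
MPK = 0.39·k^(0.39−1) = 0.39·0.657^(-0.61) ≈ 0.5039.
MPK > 0.155, so the economy is dynamically efficient (under-saving).

under-saving; MPK ≈ 0.504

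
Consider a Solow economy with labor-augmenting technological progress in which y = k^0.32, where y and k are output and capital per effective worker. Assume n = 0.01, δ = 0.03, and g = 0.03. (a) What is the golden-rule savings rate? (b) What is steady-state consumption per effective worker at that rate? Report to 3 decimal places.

(a) s_gold = 0.320; (b) c_gold ≈ 1.390

Capital per effective worker breaks even when investment replaces (n + g + δ)·k; here n + g + δ = 0.07.
For Cobb-Douglas, s_gold equals capital's share: s_gold = 0.32.
Maximizing c = f(k) − (n+g+δ)·k gives f'(k) = n+g+δ, i.e. 0.32·k^(0.32−1) = 0.07, so k_gold = (0.32/0.07)^(1/0.68) ≈ 9.3468.
y_gold = 9.3468^0.32 ≈ 2.0446; c_gold = (1−0.32)·y_gold ≈ 1.3903.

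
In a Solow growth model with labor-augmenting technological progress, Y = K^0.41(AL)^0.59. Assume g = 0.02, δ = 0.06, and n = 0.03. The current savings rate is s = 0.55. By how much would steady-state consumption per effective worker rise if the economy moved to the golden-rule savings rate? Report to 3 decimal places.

Δc ≈ 0.095

Capital per effective worker breaks even when investment replaces (n + g + δ)·k; here n + g + δ = 0.11.
Current steady state (s = 0.55): k* = (0.55/0.11)^(1/0.59) ≈ 15.3001, y* = 15.3001^0.41 ≈ 3.0600, c* = (1−0.55)·3.0600 ≈ 1.3770.
Setting f'(k) = n+g+δ gives 0.41·k^(0.41−1) = 0.11, hence k_gold = (0.41/0.11)^(1/0.59) ≈ 9.2995.
y_gold = 9.2995^0.41 ≈ 2.4950, c_gold = y_gold − 0.11·k_gold ≈ 1.4720.
Gain: Δc = 1.4720 − 1.3770 ≈ 0.0950.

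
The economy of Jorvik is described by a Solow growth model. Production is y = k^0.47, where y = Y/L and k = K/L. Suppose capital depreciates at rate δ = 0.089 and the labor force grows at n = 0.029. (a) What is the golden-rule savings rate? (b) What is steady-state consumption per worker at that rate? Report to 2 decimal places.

(a) s_gold = 0.47; (b) c_gold ≈ 1.81

Capital per worker breaks even when investment replaces (n + δ)·k; here n + δ = 0.118.
For Cobb-Douglas, s_gold equals capital's share: s_gold = 0.47.
Setting f'(k) = n+δ gives 0.47·k^(0.47−1) = 0.118, hence k_gold = (0.47/0.118)^(1/0.53) ≈ 13.5670.
y_gold = 13.5670^0.47 ≈ 3.4062; c_gold = (1−0.47)·y_gold ≈ 1.8053.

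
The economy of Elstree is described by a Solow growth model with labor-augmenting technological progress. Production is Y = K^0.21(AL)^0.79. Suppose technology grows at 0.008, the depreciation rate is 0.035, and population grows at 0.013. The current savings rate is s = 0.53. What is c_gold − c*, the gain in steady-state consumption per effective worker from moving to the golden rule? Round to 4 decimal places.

Capital per effective worker breaks even when investment replaces (n + g + δ)·k; here n + g + δ = 0.056.
Current steady state (s = 0.53): k* = (0.53/0.056)^(1/0.79) ≈ 17.2010, y* = 17.2010^0.21 ≈ 1.8175, c* = (1−0.53)·1.8175 ≈ 0.8542.
Maximizing c = f(k) − (n+g+δ)·k gives f'(k) = n+g+δ, i.e. 0.21·k^(0.21−1) = 0.056, so k_gold = (0.21/0.056)^(1/0.79) ≈ 5.3287.
y_gold = 5.3287^0.21 ≈ 1.4210, c_gold = y_gold − 0.056·k_gold ≈ 1.1226.
Gain: Δc = 1.1226 − 0.8542 ≈ 0.2684.

Δc ≈ 0.2684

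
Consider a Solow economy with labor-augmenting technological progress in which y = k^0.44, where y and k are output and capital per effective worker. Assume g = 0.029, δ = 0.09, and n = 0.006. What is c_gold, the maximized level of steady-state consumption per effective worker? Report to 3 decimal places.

Break-even investment rate: n + g + δ = 0.006 + 0.029 + 0.09 = 0.125.
At the golden rule the marginal product of capital equals n+g+δ: 0.44·k^(0.44−1) = 0.125. Solving, k_gold = (0.44/0.125)^(1/0.56) ≈ 9.4617.
y_gold = 9.4617^0.44 ≈ 2.6880.
c_gold = y_gold − (n+g+δ)·k_gold = 2.6880 − 0.125·9.4617 ≈ 1.5053.

c_gold ≈ 1.505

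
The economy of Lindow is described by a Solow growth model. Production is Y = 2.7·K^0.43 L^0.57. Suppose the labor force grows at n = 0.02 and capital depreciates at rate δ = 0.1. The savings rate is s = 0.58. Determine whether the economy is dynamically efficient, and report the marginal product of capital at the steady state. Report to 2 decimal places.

n + δ = 0.02 + 0.1 = 0.12.
Steady-state k*: s·A·k^0.43 = 0.12·k gives k* = (0.58·2.7/0.12)^(1/0.57) ≈ 90.6174.
MPK = 0.43·2.7·90.6174^(-0.57) ≈ 0.0890.
MPK < n+δ = 0.12, so the economy is dynamically inefficient (over-saving).

dynamically inefficient; MPK ≈ 0.09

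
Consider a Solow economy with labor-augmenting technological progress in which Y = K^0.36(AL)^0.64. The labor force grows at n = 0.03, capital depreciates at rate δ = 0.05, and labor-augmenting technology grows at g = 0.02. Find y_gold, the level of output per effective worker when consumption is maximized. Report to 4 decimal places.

The effective depreciation rate is n + g + δ = 0.03 + 0.02 + 0.05 = 0.1.
Setting f'(k) = n+g+δ gives 0.36·k^(0.36−1) = 0.1, hence k_gold = (0.36/0.1)^(1/0.64) ≈ 7.3998.
Output: y_gold = k_gold^0.36 = 7.3998^0.36 ≈ 2.0555.

y_gold ≈ 2.0555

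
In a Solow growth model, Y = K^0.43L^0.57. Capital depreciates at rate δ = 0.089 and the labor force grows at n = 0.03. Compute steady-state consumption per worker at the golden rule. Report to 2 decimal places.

c_gold ≈ 1.50

The effective depreciation rate is n + δ = 0.03 + 0.089 = 0.119.
Setting f'(k) = n+δ gives 0.43·k^(0.43−1) = 0.119, hence k_gold = (0.43/0.119)^(1/0.57) ≈ 9.5238.
y_gold = 9.5238^0.43 ≈ 2.6357.
c_gold = y_gold − (n+δ)·k_gold = 2.6357 − 0.119·9.5238 ≈ 1.5023.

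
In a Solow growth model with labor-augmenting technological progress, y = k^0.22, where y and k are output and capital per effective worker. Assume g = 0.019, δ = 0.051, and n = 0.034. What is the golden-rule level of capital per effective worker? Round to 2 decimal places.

n + g + δ = 0.034 + 0.019 + 0.051 = 0.104.
Maximizing c = f(k) − (n+g+δ)·k gives f'(k) = n+g+δ, i.e. 0.22·k^(0.22−1) = 0.104, so k_gold = (0.22/0.104)^(1/0.78) ≈ 2.6132.

k_gold ≈ 2.61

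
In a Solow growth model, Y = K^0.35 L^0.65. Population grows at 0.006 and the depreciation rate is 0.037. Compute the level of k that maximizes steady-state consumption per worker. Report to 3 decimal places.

Break-even investment rate: n + δ = 0.006 + 0.037 = 0.043.
Setting f'(k) = n+δ gives 0.35·k^(0.35−1) = 0.043, hence k_gold = (0.35/0.043)^(1/0.65) ≈ 25.1723.

k_gold ≈ 25.172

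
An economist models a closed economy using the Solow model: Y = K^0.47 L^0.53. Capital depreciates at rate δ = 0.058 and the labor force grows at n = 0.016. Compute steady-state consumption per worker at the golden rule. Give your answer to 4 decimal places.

c_gold ≈ 2.7306

n + δ = 0.016 + 0.058 = 0.074.
Maximizing c = f(k) − (n+δ)·k gives f'(k) = n+δ, i.e. 0.47·k^(0.47−1) = 0.074, so k_gold = (0.47/0.074)^(1/0.53) ≈ 32.7221.
y_gold = 32.7221^0.47 ≈ 5.1520.
c_gold = y_gold − (n+δ)·k_gold = 5.1520 − 0.074·32.7221 ≈ 2.7306.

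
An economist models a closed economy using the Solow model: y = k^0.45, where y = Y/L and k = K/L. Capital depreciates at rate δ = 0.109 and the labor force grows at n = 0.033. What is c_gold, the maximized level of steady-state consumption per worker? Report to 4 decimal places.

The effective depreciation rate is n + δ = 0.033 + 0.109 = 0.142.
Golden rule sets MPK = n+δ: 0.45·k^(0.45−1) = 0.142, so k_gold = (0.45/0.142)^(1/0.55) ≈ 8.1428.
y_gold = 8.1428^0.45 ≈ 2.5695.
c_gold = y_gold − (n+δ)·k_gold = 2.5695 − 0.142·8.1428 ≈ 1.4132.

c_gold ≈ 1.4132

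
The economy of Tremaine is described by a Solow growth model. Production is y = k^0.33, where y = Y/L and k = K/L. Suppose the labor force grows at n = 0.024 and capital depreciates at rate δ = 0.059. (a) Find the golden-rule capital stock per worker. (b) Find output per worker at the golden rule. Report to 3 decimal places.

n + δ = 0.024 + 0.059 = 0.083.
Maximizing c = f(k) − (n+δ)·k gives f'(k) = n+δ, i.e. 0.33·k^(0.33−1) = 0.083, so k_gold = (0.33/0.083)^(1/0.67) ≈ 7.8466.
y_gold = 7.8466^0.33 ≈ 1.9735.

(a) k_gold ≈ 7.847; (b) y_gold ≈ 1.974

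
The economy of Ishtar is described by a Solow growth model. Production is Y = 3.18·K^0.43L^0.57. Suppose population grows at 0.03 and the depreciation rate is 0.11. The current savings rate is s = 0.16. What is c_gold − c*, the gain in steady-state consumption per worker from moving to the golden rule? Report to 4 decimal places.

The effective depreciation rate is n + δ = 0.03 + 0.11 = 0.14.
Current steady state (s = 0.16): k* = (0.16·3.18/0.14)^(1/0.57) ≈ 9.6204, y* = 3.18·9.6204^0.43 ≈ 8.4178, c* = (1−0.16)·8.4178 ≈ 7.0710.
Golden rule sets MPK = n+δ: 0.43·3.18·k^(0.43−1) = 0.14, so k_gold = (0.43·3.18/0.14)^(1/0.57) ≈ 54.5047.
y_gold = 3.18·54.5047^0.43 ≈ 17.7457, c_gold = y_gold − 0.14·k_gold ≈ 10.1151.
Gain: Δc = 10.1151 − 7.0710 ≈ 3.0441.

Δc ≈ 3.0441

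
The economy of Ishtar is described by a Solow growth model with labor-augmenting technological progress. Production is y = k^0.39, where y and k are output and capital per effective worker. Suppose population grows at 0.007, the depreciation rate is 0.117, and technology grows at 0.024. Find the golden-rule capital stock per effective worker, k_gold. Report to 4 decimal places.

Break-even investment rate: n + g + δ = 0.007 + 0.024 + 0.117 = 0.148.
Maximizing c = f(k) − (n+g+δ)·k gives f'(k) = n+g+δ, i.e. 0.39·k^(0.39−1) = 0.148, so k_gold = (0.39/0.148)^(1/0.61) ≈ 4.8960.

k_gold ≈ 4.8960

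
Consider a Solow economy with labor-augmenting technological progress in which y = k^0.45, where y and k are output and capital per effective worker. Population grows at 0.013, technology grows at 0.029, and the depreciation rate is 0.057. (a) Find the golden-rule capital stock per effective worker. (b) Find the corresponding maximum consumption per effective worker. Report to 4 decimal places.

(a) k_gold ≈ 15.6890; (b) c_gold ≈ 1.8984

n + g + δ = 0.013 + 0.029 + 0.057 = 0.099.
At the golden rule the marginal product of capital equals n+g+δ: 0.45·k^(0.45−1) = 0.099. Solving, k_gold = (0.45/0.099)^(1/0.55) ≈ 15.6890.
y_gold = 15.6890^0.45 ≈ 3.4516; c_gold = y_gold − 0.099·k_gold ≈ 1.8984.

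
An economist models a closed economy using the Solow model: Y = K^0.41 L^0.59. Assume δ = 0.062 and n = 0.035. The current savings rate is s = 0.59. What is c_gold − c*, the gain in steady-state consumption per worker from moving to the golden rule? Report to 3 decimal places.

Capital per worker breaks even when investment replaces (n + δ)·k; here n + δ = 0.097.
Current steady state (s = 0.59): k* = (0.59/0.097)^(1/0.59) ≈ 21.3280, y* = 21.3280^0.41 ≈ 3.5065, c* = (1−0.59)·3.5065 ≈ 1.4377.
Maximizing c = f(k) − (n+δ)·k gives f'(k) = n+δ, i.e. 0.41·k^(0.41−1) = 0.097, so k_gold = (0.41/0.097)^(1/0.59) ≈ 11.5090.
y_gold = 11.5090^0.41 ≈ 2.7229, c_gold = y_gold − 0.097·k_gold ≈ 1.6065.
Gain: Δc = 1.6065 − 1.4377 ≈ 0.1688.

Δc ≈ 0.169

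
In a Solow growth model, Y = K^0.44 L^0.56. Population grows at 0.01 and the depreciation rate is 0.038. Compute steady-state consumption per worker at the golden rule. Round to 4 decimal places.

The effective depreciation rate is n + δ = 0.01 + 0.038 = 0.048.
Golden rule sets MPK = n+δ: 0.44·k^(0.44−1) = 0.048, so k_gold = (0.44/0.048)^(1/0.56) ≈ 52.2679.
y_gold = 52.2679^0.44 ≈ 5.7019.
c_gold = y_gold − (n+δ)·k_gold = 5.7019 − 0.048·52.2679 ≈ 3.1931.

c_gold ≈ 3.1931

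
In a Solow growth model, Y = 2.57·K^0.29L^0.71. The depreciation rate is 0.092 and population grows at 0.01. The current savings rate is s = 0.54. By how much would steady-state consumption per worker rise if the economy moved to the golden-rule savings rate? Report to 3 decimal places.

Δc ≈ 0.678

Capital per worker breaks even when investment replaces (n + δ)·k; here n + δ = 0.102.
Current steady state (s = 0.54): k* = (0.54·2.57/0.102)^(1/0.71) ≈ 39.5183, y* = 2.57·39.5183^0.29 ≈ 7.4646, c* = (1−0.54)·7.4646 ≈ 3.4337.
Golden rule sets MPK = n+δ: 0.29·2.57·k^(0.29−1) = 0.102, so k_gold = (0.29·2.57/0.102)^(1/0.71) ≈ 16.4635.
y_gold = 2.57·16.4635^0.29 ≈ 5.7906, c_gold = y_gold − 0.102·k_gold ≈ 4.1113.
Gain: Δc = 4.1113 − 3.4337 ≈ 0.6776.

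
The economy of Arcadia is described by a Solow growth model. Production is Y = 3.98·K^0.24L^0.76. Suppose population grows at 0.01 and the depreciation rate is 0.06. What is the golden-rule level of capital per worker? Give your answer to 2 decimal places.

The effective depreciation rate is n + δ = 0.01 + 0.06 = 0.07.
At the golden rule the marginal product of capital equals n+δ: 0.24·3.98·k^(0.24−1) = 0.07. Solving, k_gold = (0.24·3.98/0.07)^(1/0.76) ≈ 31.1470.

k_gold ≈ 31.15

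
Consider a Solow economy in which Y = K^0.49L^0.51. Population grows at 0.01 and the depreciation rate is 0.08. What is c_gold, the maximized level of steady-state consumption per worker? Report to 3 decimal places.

The effective depreciation rate is n + δ = 0.01 + 0.08 = 0.09.
Setting f'(k) = n+δ gives 0.49·k^(0.49−1) = 0.09, hence k_gold = (0.49/0.09)^(1/0.51) ≈ 27.7362.
y_gold = 27.7362^0.49 ≈ 5.0944.
c_gold = y_gold − (n+δ)·k_gold = 5.0944 − 0.09·27.7362 ≈ 2.5981.

c_gold ≈ 2.598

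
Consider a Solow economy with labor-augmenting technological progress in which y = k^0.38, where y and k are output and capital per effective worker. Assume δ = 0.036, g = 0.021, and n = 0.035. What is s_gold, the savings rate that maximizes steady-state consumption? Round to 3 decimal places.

s_gold = 0.380

n + g + δ = 0.035 + 0.021 + 0.036 = 0.092.
At the golden rule MPK = n+g+δ, and in any Cobb-Douglas steady state s = (n+g+δ)·k/y = MPK·k/y = capital's share 0.38.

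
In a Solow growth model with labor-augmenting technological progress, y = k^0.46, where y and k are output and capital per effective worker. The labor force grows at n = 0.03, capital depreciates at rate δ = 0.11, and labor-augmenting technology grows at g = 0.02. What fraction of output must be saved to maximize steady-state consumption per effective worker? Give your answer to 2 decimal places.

Capital per effective worker breaks even when investment replaces (n + g + δ)·k; here n + g + δ = 0.16.
At the golden rule MPK = n+g+δ, and in any Cobb-Douglas steady state s = (n+g+δ)·k/y = MPK·k/y = capital's share 0.46.

s_gold = 0.46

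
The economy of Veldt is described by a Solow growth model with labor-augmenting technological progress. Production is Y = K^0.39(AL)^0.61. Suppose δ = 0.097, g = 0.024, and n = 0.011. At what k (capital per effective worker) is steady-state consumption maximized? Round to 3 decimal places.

k_gold ≈ 5.906

Break-even investment rate: n + g + δ = 0.011 + 0.024 + 0.097 = 0.132.
Setting f'(k) = n+g+δ gives 0.39·k^(0.39−1) = 0.132, hence k_gold = (0.39/0.132)^(1/0.61) ≈ 5.9060.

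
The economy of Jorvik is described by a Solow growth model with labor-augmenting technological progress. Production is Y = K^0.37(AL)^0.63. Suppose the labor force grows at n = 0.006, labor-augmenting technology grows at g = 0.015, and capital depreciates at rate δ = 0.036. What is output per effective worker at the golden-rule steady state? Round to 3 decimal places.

y_gold ≈ 3.000

n + g + δ = 0.006 + 0.015 + 0.036 = 0.057.
Setting f'(k) = n+g+δ gives 0.37·k^(0.37−1) = 0.057, hence k_gold = (0.37/0.057)^(1/0.63) ≈ 19.4719.
Output: y_gold = k_gold^0.37 = 19.4719^0.37 ≈ 2.9997.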